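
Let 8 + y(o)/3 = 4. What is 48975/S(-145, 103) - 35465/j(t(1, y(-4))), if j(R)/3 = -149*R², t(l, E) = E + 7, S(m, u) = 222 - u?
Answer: 110303192/265965 ≈ 414.73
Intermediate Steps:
y(o) = -12 (y(o) = -24 + 3*4 = -24 + 12 = -12)
t(l, E) = 7 + E
j(R) = -447*R² (j(R) = 3*(-149*R²) = -447*R²)
48975/S(-145, 103) - 35465/j(t(1, y(-4))) = 48975/(222 - 1*103) - 35465*(-1/(447*(7 - 12)²)) = 48975/(222 - 103) - 35465/((-447*(-5)²)) = 48975/119 - 35465/((-447*25)) = 48975*(1/119) - 35465/(-11175) = 48975/119 - 35465*(-1/11175) = 48975/119 + 7093/2235 = 110303192/265965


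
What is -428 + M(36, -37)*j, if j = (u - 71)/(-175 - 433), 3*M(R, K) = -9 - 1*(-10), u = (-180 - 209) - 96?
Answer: -195029/456 ≈ -427.70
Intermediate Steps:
u = -485 (u = -389 - 96 = -485)
M(R, K) = ⅓ (M(R, K) = (-9 - 1*(-10))/3 = (-9 + 10)/3 = (⅓)*1 = ⅓)
j = 139/152 (j = (-485 - 71)/(-175 - 433) = -556/(-608) = -556*(-1/608) = 139/152 ≈ 0.91447)
-428 + M(36, -37)*j = -428 + (⅓)*(139/152) = -428 + 139/456 = -195029/456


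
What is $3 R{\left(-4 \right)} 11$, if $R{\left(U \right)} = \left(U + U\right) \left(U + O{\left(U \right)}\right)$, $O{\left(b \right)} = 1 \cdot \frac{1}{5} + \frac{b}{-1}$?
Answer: $- \frac{264}{5} \approx -52.8$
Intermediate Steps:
$O{\left(b \right)} = \frac{1}{5} - b$ ($O{\left(b \right)} = 1 \cdot \frac{1}{5} + b \left(-1\right) = \frac{1}{5} - b$)
$R{\left(U \right)} = \frac{2 U}{5}$ ($R{\left(U \right)} = \left(U + U\right) \left(U - \left(- \frac{1}{5} + U\right)\right) = 2 U \frac{1}{5} = \frac{2 U}{5}$)
$3 R{\left(-4 \right)} 11 = 3 \cdot \frac{2}{5} \left(-4\right) 11 = 3 \left(- \frac{8}{5}\right) 11 = \left(- \frac{24}{5}\right) 11 = - \frac{264}{5}$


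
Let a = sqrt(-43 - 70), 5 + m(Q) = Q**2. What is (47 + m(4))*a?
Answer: 58*I*sqrt(113) ≈ 616.55*I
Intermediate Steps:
m(Q) = -5 + Q**2
a = I*sqrt(113) (a = sqrt(-113) = I*sqrt(113) ≈ 10.63*I)
(47 + m(4))*a = (47 + (-5 + 4**2))*(I*sqrt(113)) = (47 + (-5 + 16))*(I*sqrt(113)) = (47 + 11)*(I*sqrt(113)) = 58*(I*sqrt(113)) = 58*I*sqrt(113)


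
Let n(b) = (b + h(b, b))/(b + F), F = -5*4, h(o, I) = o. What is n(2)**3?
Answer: -8/729 ≈ -0.010974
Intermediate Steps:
F = -20
n(b) = 2*b/(-20 + b) (n(b) = (b + b)/(b - 20) = (2*b)/(-20 + b) = 2*b/(-20 + b))
n(2)**3 = (2*2/(-20 + 2))**3 = (2*2/(-18))**3 = (2*2*(-1/18))**3 = (-2/9)**3 = -8/729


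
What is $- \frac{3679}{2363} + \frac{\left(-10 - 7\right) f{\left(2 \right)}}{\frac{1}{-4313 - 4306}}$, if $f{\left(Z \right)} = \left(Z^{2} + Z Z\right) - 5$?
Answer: $\frac{1038697868}{2363} \approx 4.3957 \cdot 10^{5}$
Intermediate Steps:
$f{\left(Z \right)} = -5 + 2 Z^{2}$ ($f{\left(Z \right)} = \left(Z^{2} + Z^{2}\right) - 5 = 2 Z^{2} - 5 = -5 + 2 Z^{2}$)
$- \frac{3679}{2363} + \frac{\left(-10 - 7\right) f{\left(2 \right)}}{\frac{1}{-4313 - 4306}} = - \frac{3679}{2363} + \frac{\left(-10 - 7\right) \left(-5 + 2 \cdot 2^{2}\right)}{\frac{1}{-4313 - 4306}} = \left(-3679\right) \frac{1}{2363} + \frac{\left(-17\right) \left(-5 + 2 \cdot 4\right)}{\frac{1}{-8619}} = - \frac{3679}{2363} + \frac{\left(-17\right) \left(-5 + 8\right)}{- \frac{1}{8619}} = - \frac{3679}{2363} + \left(-17\right) 3 \left(-8619\right) = - \frac{3679}{2363} - -439569 = - \frac{3679}{2363} + 439569 = \frac{1038697868}{2363}$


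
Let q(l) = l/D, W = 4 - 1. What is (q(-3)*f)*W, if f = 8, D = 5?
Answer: -72/5 ≈ -14.400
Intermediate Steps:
W = 3
q(l) = l/5
(q(-3)*f)*W = (((1/5)*(-3))*8)*3 = -3/5*8*3 = -24/5*3 = -72/5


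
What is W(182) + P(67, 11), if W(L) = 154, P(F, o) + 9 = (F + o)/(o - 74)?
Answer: 3019/21 ≈ 143.76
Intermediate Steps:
P(F, o) = -9 + (F + o)/(-74 + o) (P(F, o) = -9 + (F + o)/(o - 74) = -9 + (F + o)/(-74 + o))
W(182) + P(67, 11) = 154 + (666 + 67 - 8*11)/(-74 + 11) = 154 + (666 + 67 - 88)/(-63) = 154 - 1/63*645 = 154 - 215/21 = 3019/21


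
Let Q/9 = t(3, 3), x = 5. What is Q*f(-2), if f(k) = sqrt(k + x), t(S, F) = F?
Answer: 27*sqrt(3) ≈ 46.765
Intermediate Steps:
Q = 27 (Q = 9*3 = 27)
f(k) = sqrt(5 + k) (f(k) = sqrt(k + 5) = sqrt(5 + k))
Q*f(-2) = 27*sqrt(5 - 2) = 27*sqrt(3)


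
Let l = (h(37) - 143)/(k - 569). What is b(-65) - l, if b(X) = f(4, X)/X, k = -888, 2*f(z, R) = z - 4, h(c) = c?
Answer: -106/1457 ≈ -0.072752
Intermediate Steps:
f(z, R) = -2 + z/2 (f(z, R) = (z - 4)/2 = (-4 + z)/2 = -2 + z/2)
b(X) = 0 (b(X) = (-2 + (1/2)*4)/X = (-2 + 2)/X = 0/X = 0)
l = 106/1457 (l = (37 - 143)/(-888 - 569) = -106/(-1457) = -106*(-1/1457) = 106/1457 ≈ 0.072752)
b(-65) - l = 0 - 1*106/1457 = 0 - 106/1457 = -106/1457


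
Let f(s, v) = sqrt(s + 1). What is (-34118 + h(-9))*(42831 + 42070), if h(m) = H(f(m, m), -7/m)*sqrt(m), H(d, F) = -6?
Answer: -2896652318 - 1528218*I ≈ -2.8967e+9 - 1.5282e+6*I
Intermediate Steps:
f(s, v) = sqrt(1 + s)
h(m) = -6*sqrt(m)
(-34118 + h(-9))*(42831 + 42070) = (-34118 - 18*I)*(42831 + 42070) = (-34118 - 18*I)*84901 = -2896652318 - 1528218*I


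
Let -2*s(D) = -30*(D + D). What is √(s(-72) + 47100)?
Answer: 2*√11235 ≈ 211.99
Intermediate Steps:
s(D) = 30*D (s(D) = -(-15)*(D + D) = -(-15)*2*D = -(-30)*D = 30*D)
√(s(-72) + 47100) = √(30*(-72) + 47100) = √(-2160 + 47100) = √44940 = 2*√11235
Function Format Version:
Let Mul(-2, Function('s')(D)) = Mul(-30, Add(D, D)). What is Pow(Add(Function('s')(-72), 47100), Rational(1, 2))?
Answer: Mul(2, Pow(11235, Rational(1, 2))) ≈ 211.99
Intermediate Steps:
Function('s')(D) = Mul(30, D) (Function('s')(D) = Mul(Rational(-1, 2), Mul(-30, Add(D, D))) = Mul(Rational(-1, 2), Mul(-30, Mul(2, D))) = Mul(Rational(-1, 2), Mul(-60, D)) = Mul(30, D))
Pow(Add(Function('s')(-72), 47100), Rational(1, 2)) = Pow(Add(Mul(30, -72), 47100), Rational(1, 2)) = Pow(Add(-2160, 47100), Rational(1, 2)) = Pow(44940, Rational(1, 2)) = Mul(2, Pow(11235, Rational(1, 2)))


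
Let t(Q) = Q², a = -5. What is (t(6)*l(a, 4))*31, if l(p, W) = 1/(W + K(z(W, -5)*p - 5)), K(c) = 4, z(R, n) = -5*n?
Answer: 279/2 ≈ 139.50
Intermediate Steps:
l(p, W) = 1/(4 + W) (l(p, W) = 1/(W + 4) = 1/(4 + W))
(t(6)*l(a, 4))*31 = (6²/(4 + 4))*31 = (36/8)*31 = (36*(⅛))*31 = (9/2)*31 = 279/2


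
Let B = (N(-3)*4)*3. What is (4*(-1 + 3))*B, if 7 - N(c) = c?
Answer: 960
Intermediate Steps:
N(c) = 7 - c
B = 120 (B = ((7 - 1*(-3))*4)*3 = ((7 + 3)*4)*3 = (10*4)*3 = 40*3 = 120)
(4*(-1 + 3))*B = (4*(-1 + 3))*120 = (4*2)*120 = 8*120 = 960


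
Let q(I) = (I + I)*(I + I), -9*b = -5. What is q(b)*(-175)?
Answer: -17500/81 ≈ -216.05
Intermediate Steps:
b = 5/9 (b = -⅑*(-5) = 5/9 ≈ 0.55556)
q(I) = 4*I² (q(I) = (2*I)*(2*I) = 4*I²)
q(b)*(-175) = (4*(5/9)²)*(-175) = (4*(25/81))*(-175) = (100/81)*(-175) = -17500/81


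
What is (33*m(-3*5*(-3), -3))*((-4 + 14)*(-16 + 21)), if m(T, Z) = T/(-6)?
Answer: -12375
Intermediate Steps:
m(T, Z) = -T/6 (m(T, Z) = T*(-⅙) = -T/6)
(33*m(-3*5*(-3), -3))*((-4 + 14)*(-16 + 21)) = (33*(-(-3*5)*(-3)/6))*((-4 + 14)*(-16 + 21)) = (33*(-(-5)*(-3)/2))*(10*5) = (33*(-⅙*45))*50 = (33*(-15/2))*50 = -495/2*50 = -12375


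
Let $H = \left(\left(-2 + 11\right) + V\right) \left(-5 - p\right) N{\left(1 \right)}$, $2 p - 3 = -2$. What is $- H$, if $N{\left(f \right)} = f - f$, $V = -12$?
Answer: $0$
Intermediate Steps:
$p = \frac{1}{2}$ ($p = \frac{3}{2} + \frac{1}{2} \left(-2\right) = \frac{3}{2} - 1 = \frac{1}{2} \approx 0.5$)
$N{\left(f \right)} = 0$
$H = 0$ ($H = \left(\left(-2 + 11\right) - 12\right) \left(-5 - \frac{1}{2}\right) 0 = \left(9 - 12\right) \left(-5 - \frac{1}{2}\right) 0 = \left(-3\right) \left(- \frac{11}{2}\right) 0 = \frac{33}{2} \cdot 0 = 0$)
$- H = \left(-1\right) 0 = 0$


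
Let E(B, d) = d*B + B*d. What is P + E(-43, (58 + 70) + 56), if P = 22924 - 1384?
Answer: 5716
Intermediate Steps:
E(B, d) = 2*B*d (E(B, d) = B*d + B*d = 2*B*d)
P = 21540
P + E(-43, (58 + 70) + 56) = 21540 + 2*(-43)*((58 + 70) + 56) = 21540 + 2*(-43)*(128 + 56) = 21540 + 2*(-43)*184 = 21540 - 15824 = 5716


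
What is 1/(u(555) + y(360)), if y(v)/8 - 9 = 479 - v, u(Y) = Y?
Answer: 1/1579 ≈ 0.00063331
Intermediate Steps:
y(v) = 3904 - 8*v (y(v) = 72 + 8*(479 - v) = 72 + (3832 - 8*v) = 3904 - 8*v)
1/(u(555) + y(360)) = 1/(555 + (3904 - 8*360)) = 1/(555 + (3904 - 2880)) = 1/(555 + 1024) = 1/1579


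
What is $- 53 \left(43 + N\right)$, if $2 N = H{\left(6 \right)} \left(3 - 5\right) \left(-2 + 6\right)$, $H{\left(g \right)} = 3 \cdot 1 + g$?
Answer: $-371$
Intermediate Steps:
$H{\left(g \right)} = 3 + g$
$N = -36$ ($N = \frac{\left(3 + 6\right) \left(3 - 5\right) \left(-2 + 6\right)}{2} = \frac{9 \left(\left(-2\right) 4\right)}{2} = \frac{9 \left(-8\right)}{2} = \frac{1}{2} \left(-72\right) = -36$)
$- 53 \left(43 + N\right) = - 53 \left(43 - 36\right) = \left(-53\right) 7 = -371$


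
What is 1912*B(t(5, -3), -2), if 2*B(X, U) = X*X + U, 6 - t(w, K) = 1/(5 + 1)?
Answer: 275567/9 ≈ 30619.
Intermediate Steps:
t(w, K) = 35/6 (t(w, K) = 6 - 1/(5 + 1) = 6 - 1/6 = 35/6)
B(X, U) = U/2 + X**2/2 (B(X, U) = (X*X + U)/2 = (X**2 + U)/2 = (U + X**2)/2 = U/2 + X**2/2)
1912*B(t(5, -3), -2) = 1912*((1/2)*(-2) + (35/6)**2/2) = 1912*(-1 + (1/2)*(1225/36)) = 1912*(-1 + 1225/72) = 1912*(1153/72) = 275567/9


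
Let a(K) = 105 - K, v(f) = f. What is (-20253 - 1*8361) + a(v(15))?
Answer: -28524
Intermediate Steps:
(-20253 - 1*8361) + a(v(15)) = (-20253 - 1*8361) + (105 - 1*15) = (-20253 - 8361) + (105 - 15) = -28614 + 90 = -28524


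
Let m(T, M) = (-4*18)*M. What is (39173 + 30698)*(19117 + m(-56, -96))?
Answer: 1818672259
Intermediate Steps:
m(T, M) = -72*M
(39173 + 30698)*(19117 + m(-56, -96)) = (39173 + 30698)*(19117 - 72*(-96)) = 69871*(19117 + 6912) = 69871*26029 = 1818672259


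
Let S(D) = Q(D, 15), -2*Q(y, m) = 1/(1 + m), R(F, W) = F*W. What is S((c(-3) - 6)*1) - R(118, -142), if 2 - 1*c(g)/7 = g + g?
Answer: 536191/32 ≈ 16756.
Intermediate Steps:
Q(y, m) = -1/(2*(1 + m))
c(g) = 14 - 14*g (c(g) = 14 - 7*(g + g) = 14 - 14*g)
S(D) = -1/32 (S(D) = -1/(2 + 2*15) = -1/(2 + 30) = -1/32)
S((c(-3) - 6)*1) - R(118, -142) = -1/32 - 118*(-142) = -1/32 - 1*(-16756) = -1/32 + 16756 = 536191/32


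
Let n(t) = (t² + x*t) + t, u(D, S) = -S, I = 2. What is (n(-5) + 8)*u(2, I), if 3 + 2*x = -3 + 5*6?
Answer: 64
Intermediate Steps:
x = 12 (x = -3/2 + (-3 + 5*6)/2 = -3/2 + (-3 + 30)/2 = -3/2 + (½)*27 = -3/2 + 27/2 = 12)
n(t) = t² + 13*t (n(t) = (t² + 12*t) + t = t² + 13*t)
(n(-5) + 8)*u(2, I) = (-5*(13 - 5) + 8)*(-1*2) = (-5*8 + 8)*(-2) = (-40 + 8)*(-2) = -32*(-2) = 64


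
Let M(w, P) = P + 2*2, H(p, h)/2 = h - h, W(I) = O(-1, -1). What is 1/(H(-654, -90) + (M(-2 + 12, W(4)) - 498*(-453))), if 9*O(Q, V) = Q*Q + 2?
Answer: 3/676795 ≈ 4.4327e-6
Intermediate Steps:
O(Q, V) = 2/9 + Q²/9 (O(Q, V) = (Q*Q + 2)/9 = (Q² + 2)/9 = (2 + Q²)/9 = 2/9 + Q²/9)
W(I) = ⅓ (W(I) = 2/9 + (⅑)*(-1)² = 2/9 + (⅑)*1 = 2/9 + ⅑ = ⅓)
H(p, h) = 0 (H(p, h) = 2*(h - h) = 2*0 = 0)
M(w, P) = 4 + P (M(w, P) = P + 4 = 4 + P)
1/(H(-654, -90) + (M(-2 + 12, W(4)) - 498*(-453))) = 1/(0 + ((4 + ⅓) - 498*(-453))) = 1/(0 + (13/3 + 225594)) = 1/(0 + 676795/3) = 1/(676795/3) = 3/676795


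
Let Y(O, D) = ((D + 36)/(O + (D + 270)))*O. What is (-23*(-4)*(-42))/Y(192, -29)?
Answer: -9959/8 ≈ -1244.9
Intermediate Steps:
Y(O, D) = O*(36 + D)/(270 + D + O) (Y(O, D) = ((36 + D)/(O + (270 + D)))*O = ((36 + D)/(270 + D + O))*O = O*(36 + D)/(270 + D + O))
(-23*(-4)*(-42))/Y(192, -29) = (-23*(-4)*(-42))/((192*(36 - 29)/(270 - 29 + 192))) = (92*(-42))/((192*7/433)) = -3864/(192*(1/433)*7) = -3864/1344/433 = -3864*433/1344 = -9959/8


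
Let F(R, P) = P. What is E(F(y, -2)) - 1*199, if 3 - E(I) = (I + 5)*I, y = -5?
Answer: -190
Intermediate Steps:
E(I) = 3 - I*(5 + I) (E(I) = 3 - (I + 5)*I = 3 - (5 + I)*I = 3 - I*(5 + I))
E(F(y, -2)) - 1*199 = (3 - 1*(-2)² - 5*(-2)) - 1*199 = (3 - 1*4 + 10) - 199 = (3 - 4 + 10) - 199 = 9 - 199 = -190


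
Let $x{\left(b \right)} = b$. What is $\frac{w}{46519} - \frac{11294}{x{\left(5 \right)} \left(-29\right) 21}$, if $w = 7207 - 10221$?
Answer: $\frac{46927996}{12877305} \approx 3.6442$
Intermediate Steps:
$w = -3014$ ($w = 7207 - 10221 = -3014$)
$\frac{w}{46519} - \frac{11294}{x{\left(5 \right)} \left(-29\right) 21} = - \frac{3014}{46519} - \frac{11294}{5 \left(-29\right) 21} = \left(-3014\right) \frac{1}{46519} - \frac{11294}{\left(-145\right) 21} = - \frac{274}{4229} - \frac{11294}{-3045} = - \frac{274}{4229} - - \frac{11294}{3045} = - \frac{274}{4229} + \frac{11294}{3045} = \frac{46927996}{12877305}$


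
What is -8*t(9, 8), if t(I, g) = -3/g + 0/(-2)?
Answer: 3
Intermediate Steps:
t(I, g) = -3/g (t(I, g) = -3/g + 0*(-½) = -3/g + 0 = -3/g)
-8*t(9, 8) = -(-24)/8 = -8*(-3/8) = 3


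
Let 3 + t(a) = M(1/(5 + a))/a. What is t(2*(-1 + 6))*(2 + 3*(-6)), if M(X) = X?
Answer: 3592/75 ≈ 47.893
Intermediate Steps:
t(a) = -3 + 1/(a*(5 + a)) (t(a) = -3 + 1/((5 + a)*a) = -3 + 1/(a*(5 + a)))
t(2*(-1 + 6))*(2 + 3*(-6)) = (-3 + 1/(((2*(-1 + 6)))*(5 + 2*(-1 + 6))))*(2 + 3*(-6)) = (-3 + 1/(((2*5))*(5 + 2*5)))*(2 - 18) = (-3 + 1/(10*(5 + 10)))*(-16) = (-3 + (⅒)/15)*(-16) = (-3 + (⅒)*(1/15))*(-16) = (-3 + 1/150)*(-16) = -449/150*(-16) = 3592/75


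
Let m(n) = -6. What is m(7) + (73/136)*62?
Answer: 1855/68 ≈ 27.279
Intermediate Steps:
m(7) + (73/136)*62 = -6 + (73/136)*62 = -6 + 2263/68 = 1855/68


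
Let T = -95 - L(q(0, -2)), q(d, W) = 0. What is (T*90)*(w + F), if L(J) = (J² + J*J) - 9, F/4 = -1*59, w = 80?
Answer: 1207440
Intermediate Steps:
F = -236 (F = 4*(-1*59) = 4*(-59) = -236)
L(J) = -9 + 2*J² (L(J) = (J² + J²) - 9 = 2*J² - 9 = -9 + 2*J²)
T = -86 (T = -95 - (-9 + 2*0²) = -95 - (-9 + 2*0) = -95 - (-9 + 0) = -95 - 1*(-9) = -95 + 9 = -86)
(T*90)*(w + F) = (-86*90)*(80 - 236) = -7740*(-156) = 1207440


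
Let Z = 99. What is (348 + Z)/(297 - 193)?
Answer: 447/104 ≈ 4.2981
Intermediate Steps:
(348 + Z)/(297 - 193) = (348 + 99)/(297 - 193) = 447/104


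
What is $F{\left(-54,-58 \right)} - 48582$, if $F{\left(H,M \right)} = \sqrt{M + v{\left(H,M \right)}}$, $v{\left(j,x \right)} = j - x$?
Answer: $-48582 + 3 i \sqrt{6} \approx -48582.0 + 7.3485 i$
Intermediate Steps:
$F{\left(H,M \right)} = \sqrt{H}$ ($F{\left(H,M \right)} = \sqrt{M + \left(H - M\right)} = \sqrt{H}$)
$F{\left(-54,-58 \right)} - 48582 = \sqrt{-54} - 48582 = 3 i \sqrt{6} - 48582 = -48582 + 3 i \sqrt{6}$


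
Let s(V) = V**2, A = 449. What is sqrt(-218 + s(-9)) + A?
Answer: 449 + I*sqrt(137) ≈ 449.0 + 11.705*I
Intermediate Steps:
sqrt(-218 + s(-9)) + A = sqrt(-218 + (-9)**2) + 449 = sqrt(-218 + 81) + 449 = sqrt(-137) + 449 = I*sqrt(137) + 449 = 449 + I*sqrt(137)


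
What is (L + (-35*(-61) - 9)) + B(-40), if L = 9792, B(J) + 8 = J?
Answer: 11870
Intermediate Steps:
B(J) = -8 + J
(L + (-35*(-61) - 9)) + B(-40) = (9792 + (-35*(-61) - 9)) + (-8 - 40) = (9792 + (2135 - 9)) - 48 = (9792 + 2126) - 48 = 11918 - 48 = 11870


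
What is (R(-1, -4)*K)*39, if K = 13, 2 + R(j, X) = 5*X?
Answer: -11154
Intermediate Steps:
R(j, X) = -2 + 5*X
(R(-1, -4)*K)*39 = ((-2 + 5*(-4))*13)*39 = ((-2 - 20)*13)*39 = -22*13*39 = -286*39 = -11154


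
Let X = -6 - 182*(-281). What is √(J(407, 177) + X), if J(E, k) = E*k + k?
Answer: 2*√30838 ≈ 351.21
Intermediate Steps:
X = 51136 (X = -6 + 51142 = 51136)
J(E, k) = k + E*k
√(J(407, 177) + X) = √(177*(1 + 407) + 51136) = √(177*408 + 51136) = √(72216 + 51136) = √123352 = 2*√30838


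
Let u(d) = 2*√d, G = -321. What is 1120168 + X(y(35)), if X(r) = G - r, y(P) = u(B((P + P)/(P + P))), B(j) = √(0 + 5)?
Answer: 1119847 - 2*5^(¼) ≈ 1.1198e+6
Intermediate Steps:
B(j) = √5
y(P) = 2*5^(¼) (y(P) = 2*√(√5) = 2*5^(¼))
X(r) = -321 - r
1120168 + X(y(35)) = 1120168 + (-321 - 2*5^(¼)) = 1119847 - 2*5^(¼)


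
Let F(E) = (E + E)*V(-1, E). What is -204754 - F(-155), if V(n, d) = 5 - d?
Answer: -155154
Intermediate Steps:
F(E) = 2*E*(5 - E) (F(E) = (E + E)*(5 - E) = (2*E)*(5 - E) = 2*E*(5 - E))
-204754 - F(-155) = -204754 - 2*(-155)*(5 - 1*(-155)) = -204754 - 2*(-155)*(5 + 155) = -204754 - 2*(-155)*160 = -204754 - 1*(-49600) = -204754 + 49600 = -155154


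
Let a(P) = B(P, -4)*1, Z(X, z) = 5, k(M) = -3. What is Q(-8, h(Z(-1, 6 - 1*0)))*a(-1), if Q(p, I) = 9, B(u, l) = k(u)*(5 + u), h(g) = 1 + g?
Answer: -108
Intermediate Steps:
B(u, l) = -15 - 3*u (B(u, l) = -3*(5 + u) = -15 - 3*u)
a(P) = -15 - 3*P (a(P) = (-15 - 3*P)*1 = -15 - 3*P)
Q(-8, h(Z(-1, 6 - 1*0)))*a(-1) = 9*(-15 - 3*(-1)) = 9*(-15 + 3) = 9*(-12) = -108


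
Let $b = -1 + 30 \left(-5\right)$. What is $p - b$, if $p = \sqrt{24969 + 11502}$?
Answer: $151 + \sqrt{36471} \approx 341.97$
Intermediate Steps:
$b = -151$ ($b = -1 - 150 = -151$)
$p = \sqrt{36471} \approx 190.97$
$p - b = \sqrt{36471} - -151 = \sqrt{36471} + 151 = 151 + \sqrt{36471}$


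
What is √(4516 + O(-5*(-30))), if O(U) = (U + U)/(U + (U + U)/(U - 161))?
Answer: √40666/3 ≈ 67.219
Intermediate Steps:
O(U) = 2*U/(U + 2*U/(-161 + U)) (O(U) = (2*U)/(U + (2*U)/(-161 + U)) = (2*U)/(U + 2*U/(-161 + U)) = 2*U/(U + 2*U/(-161 + U)))
√(4516 + O(-5*(-30))) = √(4516 + 2*(-161 - 5*(-30))/(-159 - 5*(-30))) = √(4516 + 2*(-161 + 150)/(-159 + 150)) = √(4516 + 2*(-11)/(-9)) = √(4516 + 2*(-⅑)*(-11)) = √(4516 + 22/9) = √(40666/9) = √40666/3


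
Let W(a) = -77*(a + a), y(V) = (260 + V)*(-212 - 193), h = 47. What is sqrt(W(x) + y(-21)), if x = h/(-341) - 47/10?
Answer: 3*I*sqrt(256400070)/155 ≈ 309.92*I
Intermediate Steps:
y(V) = -105300 - 405*V (y(V) = (260 + V)*(-405) = -105300 - 405*V)
x = -16497/3410 (x = 47/(-341) - 47/10 = 47*(-1/341) - 47*1/10 = -47/341 - 47/10 = -16497/3410 ≈ -4.8378)
W(a) = -154*a
sqrt(W(x) + y(-21)) = sqrt(-154*(-16497/3410) + (-105300 - 405*(-21))) = sqrt(115479/155 + (-105300 + 8505)) = sqrt(115479/155 - 96795) = sqrt(-14887746/155) = 3*I*sqrt(256400070)/155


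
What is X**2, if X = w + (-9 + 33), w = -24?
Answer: 0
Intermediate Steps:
X = 0 (X = -24 + (-9 + 33) = -24 + 24 = 0)
X**2 = 0**2 = 0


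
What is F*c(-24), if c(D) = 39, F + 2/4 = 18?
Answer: 1365/2 ≈ 682.50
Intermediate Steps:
F = 35/2 (F = -1/2 + 18 = 35/2 ≈ 17.500)
F*c(-24) = (35/2)*39 = 1365/2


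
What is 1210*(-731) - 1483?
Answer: -885993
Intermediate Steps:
1210*(-731) - 1483 = -884510 - 1483 = -885993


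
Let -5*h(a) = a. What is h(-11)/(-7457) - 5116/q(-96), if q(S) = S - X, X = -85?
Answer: 190749939/410135 ≈ 465.09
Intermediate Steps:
h(a) = -a/5
q(S) = 85 + S (q(S) = S - 1*(-85) = S + 85 = 85 + S)
h(-11)/(-7457) - 5116/q(-96) = -⅕*(-11)/(-7457) - 5116/(85 - 96) = (11/5)*(-1/7457) - 5116/(-11) = -11/37285 - 5116*(-1/11) = -11/37285 + 5116/11 = 190749939/410135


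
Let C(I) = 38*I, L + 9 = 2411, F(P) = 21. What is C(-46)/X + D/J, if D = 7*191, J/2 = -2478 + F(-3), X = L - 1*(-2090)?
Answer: -521267/788346 ≈ -0.66122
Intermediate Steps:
L = 2402 (L = -9 + 2411 = 2402)
X = 4492 (X = 2402 - 1*(-2090) = 2402 + 2090 = 4492)
J = -4914 (J = 2*(-2478 + 21) = 2*(-2457) = -4914)
D = 1337
C(-46)/X + D/J = (38*(-46))/4492 + 1337/(-4914) = -1748*1/4492 + 1337*(-1/4914) = -437/1123 - 191/702 = -521267/788346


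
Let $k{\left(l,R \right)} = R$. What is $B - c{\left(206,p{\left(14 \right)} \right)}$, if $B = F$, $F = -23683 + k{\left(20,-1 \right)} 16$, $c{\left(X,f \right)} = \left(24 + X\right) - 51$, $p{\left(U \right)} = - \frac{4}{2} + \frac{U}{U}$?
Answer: $-23878$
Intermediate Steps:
$p{\left(U \right)} = -1$ ($p{\left(U \right)} = \left(-4\right) \frac{1}{2} + 1 = -2 + 1 = -1$)
$c{\left(X,f \right)} = -27 + X$ ($c{\left(X,f \right)} = \left(24 + X\right) - 51 = -27 + X$)
$F = -23699$ ($F = -23683 - 16 = -23699$)
$B = -23699$
$B - c{\left(206,p{\left(14 \right)} \right)} = -23699 - \left(-27 + 206\right) = -23699 - 179 = -23878$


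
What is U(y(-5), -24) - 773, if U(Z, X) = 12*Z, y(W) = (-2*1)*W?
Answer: -653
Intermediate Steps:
y(W) = -2*W
U(y(-5), -24) - 773 = 12*(-2*(-5)) - 773 = 12*10 - 773 = 120 - 773 = -653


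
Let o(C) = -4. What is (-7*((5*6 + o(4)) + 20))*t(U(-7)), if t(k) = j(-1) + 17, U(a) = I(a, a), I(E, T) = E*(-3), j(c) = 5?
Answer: -7084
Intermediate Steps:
I(E, T) = -3*E
U(a) = -3*a
t(k) = 22 (t(k) = 5 + 17 = 22)
(-7*((5*6 + o(4)) + 20))*t(U(-7)) = -7*((5*6 - 4) + 20)*22 = -7*((30 - 4) + 20)*22 = -7*(26 + 20)*22 = -7*46*22 = -322*22 = -7084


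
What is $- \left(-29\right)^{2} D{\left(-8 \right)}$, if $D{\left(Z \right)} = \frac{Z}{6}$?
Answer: $\frac{3364}{3} \approx 1121.3$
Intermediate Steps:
$D{\left(Z \right)} = \frac{Z}{6}$ ($D{\left(Z \right)} = Z \frac{1}{6} = \frac{Z}{6}$)
$- \left(-29\right)^{2} D{\left(-8 \right)} = - \left(-29\right)^{2} \cdot \frac{1}{6} \left(-8\right) = - \frac{841 \left(-4\right)}{3} = \left(-1\right) \left(- \frac{3364}{3}\right) = \frac{3364}{3}$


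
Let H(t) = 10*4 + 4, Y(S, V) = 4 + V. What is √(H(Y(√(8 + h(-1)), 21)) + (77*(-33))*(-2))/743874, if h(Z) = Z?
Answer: √5126/743874 ≈ 9.6248e-5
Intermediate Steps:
H(t) = 44 (H(t) = 40 + 4 = 44)
√(H(Y(√(8 + h(-1)), 21)) + (77*(-33))*(-2))/743874 = √(44 + (77*(-33))*(-2))/743874 = √(44 - 2541*(-2))*(1/743874) = √(44 + 5082)*(1/743874) = √5126*(1/743874) = √5126/743874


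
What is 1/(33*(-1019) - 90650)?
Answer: -1/124277 ≈ -8.0465e-6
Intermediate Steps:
1/(33*(-1019) - 90650) = 1/(-33627 - 90650) = 1/(-124277) = -1/124277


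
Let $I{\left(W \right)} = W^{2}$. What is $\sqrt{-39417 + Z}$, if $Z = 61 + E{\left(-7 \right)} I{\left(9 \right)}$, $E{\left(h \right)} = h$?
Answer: $i \sqrt{39923} \approx 199.81 i$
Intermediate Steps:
$Z = -506$ ($Z = 61 - 7 \cdot 9^{2} = 61 - 567 = -506$)
$\sqrt{-39417 + Z} = \sqrt{-39417 - 506} = \sqrt{-39923} = i \sqrt{39923}$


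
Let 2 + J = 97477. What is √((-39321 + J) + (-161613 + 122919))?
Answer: 2*√4865 ≈ 139.50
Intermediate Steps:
J = 97475 (J = -2 + 97477 = 97475)
√((-39321 + J) + (-161613 + 122919)) = √((-39321 + 97475) + (-161613 + 122919)) = √(58154 - 38694) = √19460 = 2*√4865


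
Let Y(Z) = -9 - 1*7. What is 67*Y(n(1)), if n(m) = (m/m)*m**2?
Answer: -1072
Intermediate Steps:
n(m) = m**2 (n(m) = 1*m**2 = m**2)
Y(Z) = -16 (Y(Z) = -9 - 7 = -16)
67*Y(n(1)) = 67*(-16) = -1072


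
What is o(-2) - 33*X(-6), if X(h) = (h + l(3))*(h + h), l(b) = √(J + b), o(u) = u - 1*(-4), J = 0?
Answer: -2374 + 396*√3 ≈ -1688.1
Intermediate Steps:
o(u) = 4 + u (o(u) = u + 4 = 4 + u)
l(b) = √b (l(b) = √(0 + b) = √b)
X(h) = 2*h*(h + √3) (X(h) = (h + √3)*(h + h) = (h + √3)*(2*h) = 2*h*(h + √3))
o(-2) - 33*X(-6) = (4 - 2) - 66*(-6)*(-6 + √3) = 2 - 33*(72 - 12*√3) = 2 + (-2376 + 396*√3) = -2374 + 396*√3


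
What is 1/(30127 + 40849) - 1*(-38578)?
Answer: 2738112129/70976 ≈ 38578.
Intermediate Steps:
1/(30127 + 40849) - 1*(-38578) = 1/70976 + 38578 = 2738112129/70976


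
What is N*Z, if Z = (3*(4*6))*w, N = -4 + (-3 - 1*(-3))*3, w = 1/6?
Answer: -48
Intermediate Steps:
w = ⅙ ≈ 0.16667
N = -4 (N = -4 + (-3 + 3)*3 = -4 + 0*3 = -4 + 0 = -4)
Z = 12 (Z = (3*(4*6))*(⅙) = (3*24)*(⅙) = 72*(⅙) = 12)
N*Z = -4*12 = -48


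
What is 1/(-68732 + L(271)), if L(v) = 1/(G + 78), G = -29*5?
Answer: -67/4605045 ≈ -1.4549e-5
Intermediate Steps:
G = -145
L(v) = -1/67 (L(v) = 1/(-145 + 78) = 1/(-67) = -1/67)
1/(-68732 + L(271)) = 1/(-68732 - 1/67) = 1/(-4605045/67) = -67/4605045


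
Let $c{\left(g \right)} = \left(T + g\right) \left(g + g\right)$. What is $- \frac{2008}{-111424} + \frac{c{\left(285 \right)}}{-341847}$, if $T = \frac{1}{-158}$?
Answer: $- \frac{57321076919}{125379452088} \approx -0.45718$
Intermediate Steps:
$T = - \frac{1}{158} \approx -0.0063291$
$c{\left(g \right)} = 2 g \left(- \frac{1}{158} + g\right)$ ($c{\left(g \right)} = \left(- \frac{1}{158} + g\right) \left(g + g\right) = \left(- \frac{1}{158} + g\right) 2 g = 2 g \left(- \frac{1}{158} + g\right)$)
$- \frac{2008}{-111424} + \frac{c{\left(285 \right)}}{-341847} = - \frac{2008}{-111424} + \frac{\frac{1}{79} \cdot 285 \left(-1 + 158 \cdot 285\right)}{-341847} = \left(-2008\right) \left(- \frac{1}{111424}\right) + \frac{1}{79} \cdot 285 \left(-1 + 45030\right) \left(- \frac{1}{341847}\right) = \frac{251}{13928} + \frac{1}{79} \cdot 285 \cdot 45029 \left(- \frac{1}{341847}\right) = \frac{251}{13928} + \frac{12833265}{79} \left(- \frac{1}{341847}\right) = \frac{251}{13928} - \frac{4277755}{9001971} = - \frac{57321076919}{125379452088}$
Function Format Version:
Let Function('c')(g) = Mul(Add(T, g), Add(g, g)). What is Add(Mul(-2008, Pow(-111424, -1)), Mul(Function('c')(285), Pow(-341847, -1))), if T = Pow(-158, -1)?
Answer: Rational(-57321076919, 125379452088) ≈ -0.45718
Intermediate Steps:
T = Rational(-1, 158) ≈ -0.0063291
Function('c')(g) = Mul(2, g, Add(Rational(-1, 158), g)) (Function('c')(g) = Mul(Add(Rational(-1, 158), g), Add(g, g)) = Mul(Add(Rational(-1, 158), g), Mul(2, g)) = Mul(2, g, Add(Rational(-1, 158), g)))
Add(Mul(-2008, Pow(-111424, -1)), Mul(Function('c')(285), Pow(-341847, -1))) = Add(Mul(-2008, Pow(-111424, -1)), Mul(Mul(Rational(1, 79), 285, Add(-1, Mul(158, 285))), Pow(-341847, -1))) = Add(Mul(-2008, Rational(-1, 111424)), Mul(Mul(Rational(1, 79), 285, Add(-1, 45030)), Rational(-1, 341847))) = Add(Rational(251, 13928), Mul(Mul(Rational(1, 79), 285, 45029), Rational(-1, 341847))) = Add(Rational(251, 13928), Mul(Rational(12833265, 79), Rational(-1, 341847))) = Add(Rational(251, 13928), Rational(-4277755, 9001971)) = Rational(-57321076919, 125379452088)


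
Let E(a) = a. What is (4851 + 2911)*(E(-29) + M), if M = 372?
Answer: 2662366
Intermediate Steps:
(4851 + 2911)*(E(-29) + M) = (4851 + 2911)*(-29 + 372) = 7762*343 = 2662366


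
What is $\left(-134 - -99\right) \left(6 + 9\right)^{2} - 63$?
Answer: $-7938$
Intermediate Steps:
$\left(-134 - -99\right) \left(6 + 9\right)^{2} - 63 = \left(-134 + 99\right) 15^{2} - 63 = \left(-35\right) 225 - 63 = -7875 - 63 = -7938$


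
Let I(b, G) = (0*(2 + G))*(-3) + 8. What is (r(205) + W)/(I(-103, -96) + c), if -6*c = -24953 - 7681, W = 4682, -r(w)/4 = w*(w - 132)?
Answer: -55178/5447 ≈ -10.130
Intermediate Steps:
r(w) = -4*w*(-132 + w) (r(w) = -4*w*(w - 132) = -4*w*(-132 + w))
I(b, G) = 8 (I(b, G) = 0*(-3) + 8 = 0 + 8 = 8)
c = 5439 (c = -(-24953 - 7681)/6 = -1/6*(-32634) = 5439)
(r(205) + W)/(I(-103, -96) + c) = (4*205*(132 - 1*205) + 4682)/(8 + 5439) = (4*205*(132 - 205) + 4682)/5447 = (4*205*(-73) + 4682)*(1/5447) = (-59860 + 4682)*(1/5447) = -55178*1/5447 = -55178/5447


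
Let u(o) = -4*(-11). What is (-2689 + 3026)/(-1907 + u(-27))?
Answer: -337/1863 ≈ -0.18089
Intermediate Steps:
u(o) = 44
(-2689 + 3026)/(-1907 + u(-27)) = (-2689 + 3026)/(-1907 + 44) = 337/(-1863) = 337*(-1/1863) = -337/1863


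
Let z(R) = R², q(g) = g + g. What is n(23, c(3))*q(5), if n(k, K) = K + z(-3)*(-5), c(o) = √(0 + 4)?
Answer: -430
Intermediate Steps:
q(g) = 2*g
c(o) = 2 (c(o) = √4 = 2)
n(k, K) = -45 + K (n(k, K) = K + (-3)²*(-5) = K + 9*(-5) = K - 45 = -45 + K)
n(23, c(3))*q(5) = (-45 + 2)*(2*5) = -43*10 = -430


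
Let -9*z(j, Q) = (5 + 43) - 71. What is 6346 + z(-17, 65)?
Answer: 57137/9 ≈ 6348.6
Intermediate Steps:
z(j, Q) = 23/9 (z(j, Q) = -((5 + 43) - 71)/9 = -(48 - 71)/9 = -1/9*(-23) = 23/9)
6346 + z(-17, 65) = 6346 + 23/9 = 57137/9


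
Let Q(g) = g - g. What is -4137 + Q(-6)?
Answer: -4137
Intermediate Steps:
Q(g) = 0
-4137 + Q(-6) = -4137 + 0 = -4137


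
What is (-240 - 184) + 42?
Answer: -382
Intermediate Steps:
(-240 - 184) + 42 = -424 + 42 = -382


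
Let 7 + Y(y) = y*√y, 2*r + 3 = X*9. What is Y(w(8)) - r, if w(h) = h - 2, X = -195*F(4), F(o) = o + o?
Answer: 14029/2 + 6*√6 ≈ 7029.2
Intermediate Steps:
F(o) = 2*o
X = -1560 (X = -390*4 = -195*8 = -1560)
w(h) = -2 + h
r = -14043/2 (r = -3/2 + (-1560*9)/2 = -3/2 + (½)*(-14040) = -3/2 - 7020 = -14043/2 ≈ -7021.5)
Y(y) = -7 + y^(3/2) (Y(y) = -7 + y*√y = -7 + y^(3/2))
Y(w(8)) - r = (-7 + (-2 + 8)^(3/2)) - 1*(-14043/2) = (-7 + 6^(3/2)) + 14043/2 = (-7 + 6*√6) + 14043/2 = 14029/2 + 6*√6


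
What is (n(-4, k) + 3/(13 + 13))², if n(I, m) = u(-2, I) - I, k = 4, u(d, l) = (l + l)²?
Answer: 3136441/676 ≈ 4639.7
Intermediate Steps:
u(d, l) = 4*l² (u(d, l) = (2*l)² = 4*l²)
n(I, m) = -I + 4*I² (n(I, m) = 4*I² - I = -I + 4*I²)
(n(-4, k) + 3/(13 + 13))² = (-4*(-1 + 4*(-4)) + 3/(13 + 13))² = (-4*(-1 - 16) + 3/26)² = (-4*(-17) + (1/26)*3)² = (68 + 3/26)² = (1771/26)² = 3136441/676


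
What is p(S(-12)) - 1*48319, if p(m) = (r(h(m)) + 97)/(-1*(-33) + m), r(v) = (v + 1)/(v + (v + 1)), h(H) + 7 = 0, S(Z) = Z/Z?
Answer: -21355731/442 ≈ -48316.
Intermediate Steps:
S(Z) = 1
h(H) = -7 (h(H) = -7 + 0 = -7)
r(v) = (1 + v)/(1 + 2*v) (r(v) = (1 + v)/(v + (1 + v)) = (1 + v)/(1 + 2*v))
p(m) = 1267/(13*(33 + m)) (p(m) = ((1 - 7)/(1 + 2*(-7)) + 97)/(-1*(-33) + m) = (-6/(1 - 14) + 97)/(33 + m) = (-6/(-13) + 97)/(33 + m) = (-1/13*(-6) + 97)/(33 + m) = (6/13 + 97)/(33 + m) = 1267/(13*(33 + m)))
p(S(-12)) - 1*48319 = 1267/(13*(33 + 1)) - 1*48319 = (1267/13)/34 - 48319 = (1267/13)*(1/34) - 48319 = 1267/442 - 48319 = -21355731/442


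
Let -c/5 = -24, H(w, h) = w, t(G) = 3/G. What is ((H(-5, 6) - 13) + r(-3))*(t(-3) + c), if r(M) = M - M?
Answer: -2142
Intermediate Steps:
r(M) = 0
c = 120 (c = -5*(-24) = 120)
((H(-5, 6) - 13) + r(-3))*(t(-3) + c) = ((-5 - 13) + 0)*(3/(-3) + 120) = (-18 + 0)*(3*(-1/3) + 120) = -18*(-1 + 120) = -18*119 = -2142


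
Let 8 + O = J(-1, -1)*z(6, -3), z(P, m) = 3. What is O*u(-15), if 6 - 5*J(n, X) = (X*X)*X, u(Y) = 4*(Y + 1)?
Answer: 1064/5 ≈ 212.80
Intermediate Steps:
u(Y) = 4 + 4*Y (u(Y) = 4*(1 + Y) = 4 + 4*Y)
J(n, X) = 6/5 - X³/5 (J(n, X) = 6/5 - X*X*X/5 = 6/5 - X²*X/5 = 6/5 - X³/5)
O = -19/5 (O = -8 + (6/5 - ⅕*(-1)³)*3 = -8 + (6/5 - ⅕*(-1))*3 = -8 + (6/5 + ⅕)*3 = -8 + (7/5)*3 = -8 + 21/5 = -19/5 ≈ -3.8000)
O*u(-15) = -19*(4 + 4*(-15))/5 = -19*(4 - 60)/5 = -19/5*(-56) = 1064/5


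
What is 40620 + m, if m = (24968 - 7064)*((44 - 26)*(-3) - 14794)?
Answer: -265797972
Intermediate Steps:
m = -265838592 (m = 17904*(18*(-3) - 14794) = 17904*(-54 - 14794) = 17904*(-14848) = -265838592)
40620 + m = 40620 - 265838592 = -265797972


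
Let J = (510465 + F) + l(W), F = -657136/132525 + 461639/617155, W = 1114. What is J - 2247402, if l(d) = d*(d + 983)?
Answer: 9800168677399354/16357693275 ≈ 5.9912e+5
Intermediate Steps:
l(d) = d*(983 + d)
F = -68875211921/16357693275 (F = -657136*1/132525 + 461639*(1/617155) = -657136/132525 + 461639/617155 = -68875211921/16357693275 ≈ -4.2106)
J = 46562481259020904/16357693275 (J = (510465 - 68875211921/16357693275) + 1114*(983 + 1114) = 8349961022410954/16357693275 + 1114*2097 = 8349961022410954/16357693275 + 2336058 = 46562481259020904/16357693275 ≈ 2.8465e+6)
J - 2247402 = 46562481259020904/16357693275 - 2247402 = 9800168677399354/16357693275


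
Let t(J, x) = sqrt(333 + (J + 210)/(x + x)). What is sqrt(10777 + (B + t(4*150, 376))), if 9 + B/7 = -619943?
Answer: sqrt(-38250045532 + 141*sqrt(1311958))/94 ≈ 2080.6*I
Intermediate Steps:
B = -4339664 (B = -63 + 7*(-619943) = -63 - 4339601 = -4339664)
t(J, x) = sqrt(333 + (210 + J)/(2*x)) (t(J, x) = sqrt(333 + (210 + J)/((2*x))) = sqrt(333 + (210 + J)*(1/(2*x))) = sqrt(333 + (210 + J)/(2*x)))
sqrt(10777 + (B + t(4*150, 376))) = sqrt(10777 + (-4339664 + sqrt(2)*sqrt((210 + 4*150 + 666*376)/376)/2)) = sqrt(10777 + (-4339664 + sqrt(2)*sqrt((210 + 600 + 250416)/376)/2)) = sqrt(10777 + (-4339664 + sqrt(2)*sqrt((1/376)*251226)/2)) = sqrt(10777 + (-4339664 + sqrt(2)*sqrt(125613/188)/2)) = sqrt(10777 + (-4339664 + sqrt(2)*(3*sqrt(655979)/94)/2)) = sqrt(10777 + (-4339664 + 3*sqrt(1311958)/188)) = sqrt(-4328887 + 3*sqrt(1311958)/188)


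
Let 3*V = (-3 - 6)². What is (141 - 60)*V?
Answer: 2187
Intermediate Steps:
V = 27 (V = (-3 - 6)²/3 = (⅓)*(-9)² = (⅓)*81 = 27)
(141 - 60)*V = (141 - 60)*27 = 81*27 = 2187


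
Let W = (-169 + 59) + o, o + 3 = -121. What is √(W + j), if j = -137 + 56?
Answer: 3*I*√35 ≈ 17.748*I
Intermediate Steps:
o = -124 (o = -3 - 121 = -124)
W = -234 (W = (-169 + 59) - 124 = -110 - 124 = -234)
j = -81
√(W + j) = √(-234 - 81) = √(-315) = 3*I*√35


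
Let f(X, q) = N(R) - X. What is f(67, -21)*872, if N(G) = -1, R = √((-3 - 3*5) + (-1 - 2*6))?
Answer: -59296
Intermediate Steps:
R = I*√31 (R = √((-3 - 15) + (-1 - 12)) = √(-18 - 13) = √(-31) = I*√31 ≈ 5.5678*I)
f(X, q) = -1 - X
f(67, -21)*872 = (-1 - 1*67)*872 = (-1 - 67)*872 = -68*872 = -59296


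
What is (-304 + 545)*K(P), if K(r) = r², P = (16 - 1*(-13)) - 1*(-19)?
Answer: 555264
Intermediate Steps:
P = 48 (P = (16 + 13) + 19 = 29 + 19 = 48)
(-304 + 545)*K(P) = (-304 + 545)*48² = 241*2304 = 555264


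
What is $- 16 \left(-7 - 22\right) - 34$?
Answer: $430$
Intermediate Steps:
$- 16 \left(-7 - 22\right) - 34 = \left(-16\right) \left(-29\right) - 34 = 464 - 34 = 430$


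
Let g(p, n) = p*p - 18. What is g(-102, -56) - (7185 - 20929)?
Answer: 24130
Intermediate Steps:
g(p, n) = -18 + p² (g(p, n) = p² - 18 = -18 + p²)
g(-102, -56) - (7185 - 20929) = (-18 + (-102)²) - (7185 - 20929) = (-18 + 10404) - 1*(-13744) = 10386 + 13744 = 24130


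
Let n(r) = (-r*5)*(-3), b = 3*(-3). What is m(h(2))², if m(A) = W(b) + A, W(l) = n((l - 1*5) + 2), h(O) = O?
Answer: 31684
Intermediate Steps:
b = -9
n(r) = 15*r (n(r) = -5*r*(-3) = 15*r)
W(l) = -45 + 15*l (W(l) = 15*((l - 1*5) + 2) = 15*((l - 5) + 2) = 15*((-5 + l) + 2) = 15*(-3 + l) = -45 + 15*l)
m(A) = -180 + A (m(A) = (-45 + 15*(-9)) + A = (-45 - 135) + A = -180 + A)
m(h(2))² = (-180 + 2)² = (-178)² = 31684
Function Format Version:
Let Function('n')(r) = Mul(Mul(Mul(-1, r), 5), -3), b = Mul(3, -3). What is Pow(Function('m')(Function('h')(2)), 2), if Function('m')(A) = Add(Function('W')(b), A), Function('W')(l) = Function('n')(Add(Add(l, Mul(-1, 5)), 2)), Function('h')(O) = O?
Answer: 31684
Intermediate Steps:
b = -9
Function('n')(r) = Mul(15, r) (Function('n')(r) = Mul(Mul(-5, r), -3) = Mul(15, r))
Function('W')(l) = Add(-45, Mul(15, l)) (Function('W')(l) = Mul(15, Add(Add(l, Mul(-1, 5)), 2)) = Mul(15, Add(Add(l, -5), 2)) = Mul(15, Add(Add(-5, l), 2)) = Mul(15, Add(-3, l)) = Add(-45, Mul(15, l)))
Function('m')(A) = Add(-180, A) (Function('m')(A) = Add(Add(-45, Mul(15, -9)), A) = Add(Add(-45, -135), A) = Add(-180, A))
Pow(Function('m')(Function('h')(2)), 2) = Pow(Add(-180, 2), 2) = Pow(-178, 2) = 31684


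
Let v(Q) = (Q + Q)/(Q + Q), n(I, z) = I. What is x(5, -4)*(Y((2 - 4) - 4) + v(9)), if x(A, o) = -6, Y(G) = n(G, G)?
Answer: 30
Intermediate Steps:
Y(G) = G
v(Q) = 1 (v(Q) = (2*Q)/((2*Q)) = (2*Q)*(1/(2*Q)) = 1)
x(5, -4)*(Y((2 - 4) - 4) + v(9)) = -6*(((2 - 4) - 4) + 1) = -6*((-2 - 4) + 1) = -6*(-6 + 1) = -6*(-5) = 30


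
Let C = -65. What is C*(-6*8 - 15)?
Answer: 4095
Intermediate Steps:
C*(-6*8 - 15) = -65*(-6*8 - 15) = -65*(-48 - 15) = -65*(-63) = 4095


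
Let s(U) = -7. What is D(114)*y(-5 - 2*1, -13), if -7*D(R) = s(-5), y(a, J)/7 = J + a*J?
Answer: 546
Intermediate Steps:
y(a, J) = 7*J + 7*J*a (y(a, J) = 7*(J + a*J) = 7*(J + J*a) = 7*J + 7*J*a)
D(R) = 1 (D(R) = -1/7*(-7) = 1)
D(114)*y(-5 - 2*1, -13) = 1*(7*(-13)*(1 + (-5 - 2*1))) = 1*(7*(-13)*(1 + (-5 - 2))) = 1*(7*(-13)*(1 - 7)) = 1*(7*(-13)*(-6)) = 1*546 = 546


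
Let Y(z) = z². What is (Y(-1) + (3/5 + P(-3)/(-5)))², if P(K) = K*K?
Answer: 1/25 ≈ 0.040000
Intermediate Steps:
P(K) = K²
(Y(-1) + (3/5 + P(-3)/(-5)))² = ((-1)² + (3/5 + (-3)²/(-5)))² = (1 + (3*(⅕) + 9*(-⅕)))² = (1 + (⅗ - 9/5))² = (1 - 6/5)² = (-⅕)² = 1/25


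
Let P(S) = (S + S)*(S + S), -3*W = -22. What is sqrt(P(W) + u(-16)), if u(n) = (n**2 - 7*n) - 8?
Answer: 2*sqrt(1294)/3 ≈ 23.981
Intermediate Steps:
u(n) = -8 + n**2 - 7*n
W = 22/3 (W = -1/3*(-22) = 22/3 ≈ 7.3333)
P(S) = 4*S**2 (P(S) = (2*S)*(2*S) = 4*S**2)
sqrt(P(W) + u(-16)) = sqrt(4*(22/3)**2 + (-8 + (-16)**2 - 7*(-16))) = sqrt(4*(484/9) + (-8 + 256 + 112)) = sqrt(1936/9 + 360) = sqrt(5176/9) = 2*sqrt(1294)/3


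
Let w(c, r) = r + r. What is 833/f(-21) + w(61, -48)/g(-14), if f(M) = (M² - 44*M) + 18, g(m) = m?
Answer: 72215/9681 ≈ 7.4595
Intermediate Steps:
f(M) = 18 + M² - 44*M
w(c, r) = 2*r
833/f(-21) + w(61, -48)/g(-14) = 833/(18 + (-21)² - 44*(-21)) + (2*(-48))/(-14) = 833/(18 + 441 + 924) - 96*(-1/14) = 833/1383 + 48/7 = 72215/9681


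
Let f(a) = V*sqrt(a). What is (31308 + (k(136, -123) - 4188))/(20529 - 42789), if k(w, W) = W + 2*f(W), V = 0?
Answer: -8999/7420 ≈ -1.2128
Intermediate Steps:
f(a) = 0 (f(a) = 0*sqrt(a) = 0)
k(w, W) = W (k(w, W) = W + 2*0 = W + 0 = W)
(31308 + (k(136, -123) - 4188))/(20529 - 42789) = (31308 + (-123 - 4188))/(20529 - 42789) = (31308 - 4311)/(-22260) = 26997*(-1/22260) = -8999/7420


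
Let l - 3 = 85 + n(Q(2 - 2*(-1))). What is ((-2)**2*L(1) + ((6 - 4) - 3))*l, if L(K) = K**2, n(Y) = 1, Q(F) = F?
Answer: 267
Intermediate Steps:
l = 89 (l = 3 + (85 + 1) = 3 + 86 = 89)
((-2)**2*L(1) + ((6 - 4) - 3))*l = ((-2)**2*1**2 + ((6 - 4) - 3))*89 = (4*1 + (2 - 3))*89 = (4 - 1)*89 = 3*89 = 267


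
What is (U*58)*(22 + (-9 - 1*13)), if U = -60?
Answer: 0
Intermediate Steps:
(U*58)*(22 + (-9 - 1*13)) = (-60*58)*(22 + (-9 - 1*13)) = -3480*(22 + (-9 - 13)) = -3480*(22 - 22) = -3480*0 = 0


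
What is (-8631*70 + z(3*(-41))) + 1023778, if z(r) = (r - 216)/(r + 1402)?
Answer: 536678293/1279 ≈ 4.1961e+5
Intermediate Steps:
z(r) = (-216 + r)/(1402 + r)
(-8631*70 + z(3*(-41))) + 1023778 = (-8631*70 + (-216 + 3*(-41))/(1402 + 3*(-41))) + 1023778 = (-604170 + (-216 - 123)/(1402 - 123)) + 1023778 = (-604170 - 339/1279) + 1023778 = -772733769/1279 + 1023778 = 536678293/1279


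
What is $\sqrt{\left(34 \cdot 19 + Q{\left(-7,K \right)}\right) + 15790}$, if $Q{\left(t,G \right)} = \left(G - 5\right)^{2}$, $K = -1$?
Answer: $2 \sqrt{4118} \approx 128.34$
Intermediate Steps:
$Q{\left(t,G \right)} = \left(-5 + G\right)^{2}$
$\sqrt{\left(34 \cdot 19 + Q{\left(-7,K \right)}\right) + 15790} = \sqrt{\left(34 \cdot 19 + \left(-5 - 1\right)^{2}\right) + 15790} = \sqrt{\left(646 + \left(-6\right)^{2}\right) + 15790} = \sqrt{\left(646 + 36\right) + 15790} = \sqrt{682 + 15790} = \sqrt{16472} = 2 \sqrt{4118}$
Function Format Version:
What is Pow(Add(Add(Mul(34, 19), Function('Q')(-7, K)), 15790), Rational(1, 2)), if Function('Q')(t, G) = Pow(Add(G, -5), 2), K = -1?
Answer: Mul(2, Pow(4118, Rational(1, 2))) ≈ 128.34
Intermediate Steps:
Function('Q')(t, G) = Pow(Add(-5, G), 2)
Pow(Add(Add(Mul(34, 19), Function('Q')(-7, K)), 15790), Rational(1, 2)) = Pow(Add(Add(Mul(34, 19), Pow(Add(-5, -1), 2)), 15790), Rational(1, 2)) = Pow(Add(Add(646, Pow(-6, 2)), 15790), Rational(1, 2)) = Pow(Add(Add(646, 36), 15790), Rational(1, 2)) = Pow(Add(682, 15790), Rational(1, 2)) = Pow(16472, Rational(1, 2)) = Mul(2, Pow(4118, Rational(1, 2)))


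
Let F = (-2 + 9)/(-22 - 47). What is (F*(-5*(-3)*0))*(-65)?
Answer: 0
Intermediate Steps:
F = -7/69 (F = 7/(-69) = 7*(-1/69) = -7/69 ≈ -0.10145)
(F*(-5*(-3)*0))*(-65) = -7*(-5*(-3))*0/69*(-65) = -35*0/23*(-65) = -7/69*0*(-65) = 0*(-65) = 0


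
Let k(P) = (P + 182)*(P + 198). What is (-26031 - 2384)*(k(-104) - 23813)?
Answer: 468307615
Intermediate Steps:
k(P) = (182 + P)*(198 + P)
(-26031 - 2384)*(k(-104) - 23813) = (-26031 - 2384)*((36036 + (-104)² + 380*(-104)) - 23813) = -28415*((36036 + 10816 - 39520) - 23813) = -28415*(7332 - 23813) = -28415*(-16481) = 468307615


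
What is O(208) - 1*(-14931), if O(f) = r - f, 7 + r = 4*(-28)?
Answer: 14604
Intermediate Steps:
r = -119 (r = -7 + 4*(-28) = -7 - 112 = -119)
O(f) = -119 - f
O(208) - 1*(-14931) = (-119 - 1*208) - 1*(-14931) = (-119 - 208) + 14931 = -327 + 14931 = 14604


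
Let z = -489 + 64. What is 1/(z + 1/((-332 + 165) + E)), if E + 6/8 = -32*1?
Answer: -799/339579 ≈ -0.0023529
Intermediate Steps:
E = -131/4 (E = -¾ - 32*1 = -¾ - 32 = -131/4 ≈ -32.750)
z = -425
1/(z + 1/((-332 + 165) + E)) = 1/(-425 + 1/((-332 + 165) - 131/4)) = 1/(-425 + 1/(-167 - 131/4)) = 1/(-425 + 1/(-799/4)) = 1/(-425 - 4/799) = 1/(-339579/799) = -799/339579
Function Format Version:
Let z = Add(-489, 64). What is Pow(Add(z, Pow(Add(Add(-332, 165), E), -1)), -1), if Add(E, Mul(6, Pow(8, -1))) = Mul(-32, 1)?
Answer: Rational(-799, 339579) ≈ -0.0023529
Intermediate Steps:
E = Rational(-131, 4) (E = Add(Rational(-3, 4), Mul(-32, 1)) = Add(Rational(-3, 4), -32) = Rational(-131, 4) ≈ -32.750)
z = -425
Pow(Add(z, Pow(Add(Add(-332, 165), E), -1)), -1) = Pow(Add(-425, Pow(Add(Add(-332, 165), Rational(-131, 4)), -1)), -1) = Pow(Add(-425, Pow(Add(-167, Rational(-131, 4)), -1)), -1) = Pow(Add(-425, Pow(Rational(-799, 4), -1)), -1) = Pow(Add(-425, Rational(-4, 799)), -1) = Pow(Rational(-339579, 799), -1) = Rational(-799, 339579)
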